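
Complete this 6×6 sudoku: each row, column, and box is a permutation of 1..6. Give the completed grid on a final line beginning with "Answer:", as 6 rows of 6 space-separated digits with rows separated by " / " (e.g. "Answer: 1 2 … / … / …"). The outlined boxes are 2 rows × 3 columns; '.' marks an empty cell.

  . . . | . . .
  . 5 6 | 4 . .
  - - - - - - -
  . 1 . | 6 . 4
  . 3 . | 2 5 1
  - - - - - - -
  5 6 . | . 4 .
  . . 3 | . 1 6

Step 1. [r2c1∈{1,2,3}] 1 has one home in row 2: r2c1 ⇒ r2c1=1.
Step 2. [r1c1∈{2,3,4}] 3 has one home in col 1: r1c1 ⇒ r1c1=3.
Step 3. [r5c6∈{2,3}] across box 6, 2 lands solely at r5c6 ⇒ r5c6=2.
Step 4. [r4c3∈{4}] r4c3's peers cover all but 4 ⇒ r4c3=4.
Step 5. [r1c3∈{2}] nothing but 2 survives at r1c3 ⇒ r1c3=2.
Step 6. [r6c1∈{2,4}] 4 has one home in col 1: r6c1. So r6c1=4.
Step 7. [r2c5∈{2,3}] r2c5 is the only open cell in row 2 admitting 2, so r2c5=2.
Step 8. [r1c6∈{5}] r1c6's peers cover all but 5, so r1c6=5.
Step 9. [r3c1∈{2}] r3c1 is down to just 2 ⇒ r3c1=2.
Step 10. [r1c2∈{4}] r1c2 has the single candidate 4 ⇒ r1c2=4.
Step 11. [r5c3∈{1}] nothing but 1 survives at r5c3. So r5c3=1.
Step 12. [r4c1∈{6}] r4c1's peers cover all but 6, so r4c1=6.
Step 13. [r1c4∈{1}] nothing but 1 survives at r1c4, so r1c4=1.
Step 14. [r3c5∈{3}] r3c5 has the single candidate 3. So r3c5=3.
Step 15. [r3c3∈{5}] only 5 remains possible at r3c3 ⇒ r3c3=5.
Step 16. [r2c6∈{3}] nothing but 3 survives at r2c6, so r2c6=3.
Step 17. [r5c4∈{3}] r5c4 has the single candidate 3. So r5c4=3.
Step 18. [r1c5∈{6}] r1c5 is down to just 6. So r1c5=6.
Step 19. [r6c2∈{2}] only 2 remains possible at r6c2 ⇒ r6c2=2.
Step 20. [r6c4∈{5}] r6c4 has the single candidate 5. So r6c4=5.

Answer: 3 4 2 1 6 5 / 1 5 6 4 2 3 / 2 1 5 6 3 4 / 6 3 4 2 5 1 / 5 6 1 3 4 2 / 4 2 3 5 1 6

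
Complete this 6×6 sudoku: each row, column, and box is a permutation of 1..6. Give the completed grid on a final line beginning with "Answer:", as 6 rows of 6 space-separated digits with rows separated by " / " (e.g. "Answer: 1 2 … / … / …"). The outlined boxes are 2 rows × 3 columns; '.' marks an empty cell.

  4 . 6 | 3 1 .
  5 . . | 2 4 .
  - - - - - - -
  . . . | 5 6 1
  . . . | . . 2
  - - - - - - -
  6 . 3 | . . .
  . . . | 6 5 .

Step 1. [r4c2∈{1,3,4,5,6}] row 4 places 6 nowhere but r4c2. So r4c2=6.
Step 2. [r5c2∈{1,2,4,5}] row 5 places 5 nowhere but r5c2, so r5c2=5.
Step 3. [r2c3∈{1}] only 1 remains possible at r2c3 ⇒ r2c3=1.
Step 4. [r6c2∈{1,2,4}] across col 2, 1 lands solely at r6c2, so r6c2=1.
Step 5. [r6c3∈{2,4}] r6c3 is the only open cell in box 5 admitting 4, so r6c3=4.
Step 6. [r3c2∈{2,3,4}] row 3 places 4 nowhere but r3c2. So r3c2=4.
Step 7. [r3c1∈{2,3}] r3c1 is the only open cell in row 3 admitting 3 ⇒ r3c1=3.
Step 8. [r4c4∈{4}] r4c4 has the single candidate 4. So r4c4=4.
Step 9. [r5c5∈{2}] nothing but 2 survives at r5c5 ⇒ r5c5=2.
Step 10. [r6c6∈{3}] r6c6's peers cover all but 3. So r6c6=3.
Step 11. [r1c2∈{2}] nothing but 2 survives at r1c2, so r1c2=2.
Step 12. [r5c4∈{1}] r5c4's peers cover all but 1, so r5c4=1.
Step 13. [r6c1∈{2}] nothing but 2 survives at r6c1, so r6c1=2.
Step 14. [r5c6∈{4}] r5c6's peers cover all but 4 ⇒ r5c6=4.
Step 15. [r3c3∈{2}] r3c3's peers cover all but 2, so r3c3=2.
Step 16. [r4c1∈{1}] r4c1 has the single candidate 1. So r4c1=1.
Step 17. [r4c3∈{5}] only 5 remains possible at r4c3, so r4c3=5.
Step 18. [r2c2∈{3}] r2c2 has the single candidate 3. So r2c2=3.
Step 19. [r4c5∈{3}] r4c5 has the single candidate 3. So r4c5=3.
Step 20. [r2c6∈{6}] r2c6's peers cover all but 6. So r2c6=6.
Step 21. [r1c6∈{5}] r1c6's peers cover all but 5 ⇒ r1c6=5.

Answer: 4 2 6 3 1 5 / 5 3 1 2 4 6 / 3 4 2 5 6 1 / 1 6 5 4 3 2 / 6 5 3 1 2 4 / 2 1 4 6 5 3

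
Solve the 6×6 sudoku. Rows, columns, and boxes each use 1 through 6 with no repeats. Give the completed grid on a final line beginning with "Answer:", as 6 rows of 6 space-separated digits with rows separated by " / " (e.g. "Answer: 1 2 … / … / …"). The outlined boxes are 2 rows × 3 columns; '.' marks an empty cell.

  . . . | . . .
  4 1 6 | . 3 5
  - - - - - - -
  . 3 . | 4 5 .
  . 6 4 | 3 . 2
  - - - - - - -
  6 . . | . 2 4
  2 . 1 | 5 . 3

Step 1. [r1c4∈{1,2,6}] 6 has one home in col 4: r1c4. So r1c4=6.
Step 2. [r4c5∈{1}] r4c5's peers cover all but 1. So r4c5=1.
Step 3. [r5c2∈{5}] r5c2 has the single candidate 5, so r5c2=5.
Step 4. [r1c3∈{2,3,5}] col 3 places 5 nowhere but r1c3. So r1c3=5.
Step 5. [r3c3∈{2}] r3c3's peers cover all but 2, so r3c3=2.
Step 6. [r4c1∈{5}] only 5 remains possible at r4c1, so r4c1=5.
Step 7. [r2c4∈{2}] r2c4 is down to just 2. So r2c4=2.
Step 8. [r1c5∈{4}] only 4 remains possible at r1c5. So r1c5=4.
Step 9. [r5c3∈{3}] r5c3 has the single candidate 3 ⇒ r5c3=3.
Step 10. [r6c5∈{6}] r6c5 is down to just 6. So r6c5=6.
Step 11. [r1c2∈{2}] only 2 remains possible at r1c2, so r1c2=2.
Step 12. [r6c2∈{4}] nothing but 4 survives at r6c2. So r6c2=4.
Step 13. [r5c4∈{1}] r5c4 has the single candidate 1. So r5c4=1.
Step 14. [r1c6∈{1}] r1c6's peers cover all but 1, so r1c6=1.
Step 15. [r3c6∈{6}] nothing but 6 survives at r3c6 ⇒ r3c6=6.
Step 16. [r1c1∈{3}] r1c1 is down to just 3, so r1c1=3.
Step 17. [r3c1∈{1}] r3c1's peers cover all but 1, so r3c1=1.

Answer: 3 2 5 6 4 1 / 4 1 6 2 3 5 / 1 3 2 4 5 6 / 5 6 4 3 1 2 / 6 5 3 1 2 4 / 2 4 1 5 6 3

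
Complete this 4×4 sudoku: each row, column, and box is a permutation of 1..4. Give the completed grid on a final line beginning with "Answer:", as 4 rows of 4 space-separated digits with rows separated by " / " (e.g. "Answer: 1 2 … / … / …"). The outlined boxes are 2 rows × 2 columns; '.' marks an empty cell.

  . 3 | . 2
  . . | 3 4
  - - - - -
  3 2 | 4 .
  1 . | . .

Step 1. [r1c3∈{1}] only 1 remains possible at r1c3. So r1c3=1.
Step 2. [r4c4∈{3}] only 3 remains possible at r4c4, so r4c4=3.
Step 3. [r2c2∈{1}] only 1 remains possible at r2c2 ⇒ r2c2=1.
Step 4. [r4c2∈{4}] r4c2 is down to just 4, so r4c2=4.
Step 5. [r1c1∈{4}] r1c1 is down to just 4 ⇒ r1c1=4.
Step 6. [r3c4∈{1}] only 1 remains possible at r3c4 ⇒ r3c4=1.
Step 7. [r2c1∈{2}] nothing but 2 survives at r2c1. So r2c1=2.
Step 8. [r4c3∈{2}] nothing but 2 survives at r4c3. So r4c3=2.

Answer: 4 3 1 2 / 2 1 3 4 / 3 2 4 1 / 1 4 2 3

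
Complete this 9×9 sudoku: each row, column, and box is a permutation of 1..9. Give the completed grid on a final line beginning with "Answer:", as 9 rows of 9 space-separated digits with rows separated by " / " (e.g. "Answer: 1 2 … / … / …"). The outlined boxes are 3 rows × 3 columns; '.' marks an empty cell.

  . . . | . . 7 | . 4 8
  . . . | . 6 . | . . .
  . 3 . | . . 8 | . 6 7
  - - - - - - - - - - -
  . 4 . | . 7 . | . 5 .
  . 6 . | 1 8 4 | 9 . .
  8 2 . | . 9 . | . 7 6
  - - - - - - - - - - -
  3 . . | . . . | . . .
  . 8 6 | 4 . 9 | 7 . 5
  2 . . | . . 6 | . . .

Step 1. [r8c1∈{1}] r8c1 is down to just 1 ⇒ r8c1=1.
Step 2. [r2c3∈{1,2,4,5,7,8,9}] in row 2, 8 fits only at r2c3. So r2c3=8.
Step 3. [r4c7∈{1,2,3,8}] r4c7 is the only open cell in row 4 admitting 8. So r4c7=8.
Step 4. [r2c1∈{4,5,7,9}] r2c1 is the only open cell in row 2 admitting 4, so r2c1=4.
Step 5. [r2c2∈{1,5,7,9}] across row 2, 7 lands solely at r2c2. So r2c2=7.
Step 6. [r1c2∈{1,5,9}] col 2 places 1 nowhere but r1c2 ⇒ r1c2=1.
Step 7. [r6c7∈{1,3,4}] 4 has one home in row 6: r6c7. So r6c7=4.
Step 8. [r4c9∈{1,2,3}] across box 6, 1 lands solely at r4c9. So r4c9=1.
Step 9. [r4c1∈{9}] r4c1 is down to just 9, so r4c1=9.
Step 10. [r3c1∈{5}] r3c1 has the single candidate 5, so r3c1=5.
Step 11. [r5c3∈{3,5,7}] 5 has one home in row 5: r5c3 ⇒ r5c3=5.
Step 12. [r4c3∈{3}] nothing but 3 survives at r4c3. So r4c3=3.
Step 13. [r4c6∈{2}] r4c6 is down to just 2. So r4c6=2.
Step 14. [r7c7∈{1,2,6}] r7c7 is the only open cell in row 7 admitting 6, so r7c7=6.
Step 15. [r3c5∈{1,2,4}] in row 3, 4 fits only at r3c5 ⇒ r3c5=4.
Step 16. [r2c6∈{1,3,5}] in box 2, 1 fits only at r2c6. So r2c6=1.
Step 17. [r7c6∈{5}] r7c6 has the single candidate 5. So r7c6=5.
Step 18. [r7c2∈{9}] only 9 remains possible at r7c2, so r7c2=9.
Step 19. [r1c5∈{2,3,5}] across col 5, 5 lands solely at r1c5, so r1c5=5.
Step 20. [r2c7∈{2,3,5}] 5 has one home in row 2: r2c7. So r2c7=5.
Step 21. [r3c7∈{1,2}] across row 3, 1 lands solely at r3c7. So r3c7=1.
Step 22. [r9c7∈{3}] nothing but 3 survives at r9c7 ⇒ r9c7=3.
Step 23. [r8c8∈{2}] r8c8 is down to just 2, so r8c8=2.
Step 24. [r1c4∈{2,3,9}] in row 1, 3 fits only at r1c4. So r1c4=3.
Step 25. [r7c9∈{4}] r7c9 has the single candidate 4 ⇒ r7c9=4.
Step 26. [r7c5∈{1,2}] col 5 places 2 nowhere but r7c5 ⇒ r7c5=2.
Step 27. [r1c7∈{2}] only 2 remains possible at r1c7 ⇒ r1c7=2.
Step 28. [r7c8∈{1,8}] 1 has one home in row 7: r7c8. So r7c8=1.
Step 29. [r5c8∈{3}] r5c8 has the single candidate 3 ⇒ r5c8=3.
Step 30. [r2c8∈{9}] nothing but 9 survives at r2c8, so r2c8=9.
Step 31. [r7c4∈{7,8}] in row 7, 8 fits only at r7c4 ⇒ r7c4=8.
Step 32. [r3c4∈{2,9}] across col 4, 9 lands solely at r3c4 ⇒ r3c4=9.
Step 33. [r9c3∈{4,7}] across row 9, 4 lands solely at r9c3, so r9c3=4.
Step 34. [r9c8∈{8}] r9c8 has the single candidate 8, so r9c8=8.
Step 35. [r5c1∈{7}] r5c1's peers cover all but 7 ⇒ r5c1=7.
Step 36. [r3c3∈{2}] only 2 remains possible at r3c3. So r3c3=2.
Step 37. [r9c4∈{7}] r9c4 is down to just 7, so r9c4=7.
Step 38. [r8c5∈{3}] nothing but 3 survives at r8c5, so r8c5=3.
Step 39. [r7c3∈{7}] r7c3 is down to just 7. So r7c3=7.
Step 40. [r6c3∈{1}] only 1 remains possible at r6c3, so r6c3=1.
Step 41. [r6c4∈{5}] r6c4's peers cover all but 5. So r6c4=5.
Step 42. [r9c5∈{1}] r9c5 has the single candidate 1. So r9c5=1.
Step 43. [r1c1∈{6}] nothing but 6 survives at r1c1, so r1c1=6.
Step 44. [r5c9∈{2}] r5c9's peers cover all but 2. So r5c9=2.
Step 45. [r6c6∈{3}] r6c6 has the single candidate 3, so r6c6=3.
Step 46. [r9c2∈{5}] r9c2 has the single candidate 5. So r9c2=5.
Step 47. [r9c9∈{9}] r9c9 has the single candidate 9. So r9c9=9.
Step 48. [r1c3∈{9}] r1c3 is down to just 9. So r1c3=9.
Step 49. [r2c4∈{2}] nothing but 2 survives at r2c4 ⇒ r2c4=2.
Step 50. [r4c4∈{6}] only 6 remains possible at r4c4 ⇒ r4c4=6.
Step 51. [r2c9∈{3}] r2c9 has the single candidate 3. So r2c9=3.

Answer: 6 1 9 3 5 7 2 4 8 / 4 7 8 2 6 1 5 9 3 / 5 3 2 9 4 8 1 6 7 / 9 4 3 6 7 2 8 5 1 / 7 6 5 1 8 4 9 3 2 / 8 2 1 5 9 3 4 7 6 / 3 9 7 8 2 5 6 1 4 / 1 8 6 4 3 9 7 2 5 / 2 5 4 7 1 6 3 8 9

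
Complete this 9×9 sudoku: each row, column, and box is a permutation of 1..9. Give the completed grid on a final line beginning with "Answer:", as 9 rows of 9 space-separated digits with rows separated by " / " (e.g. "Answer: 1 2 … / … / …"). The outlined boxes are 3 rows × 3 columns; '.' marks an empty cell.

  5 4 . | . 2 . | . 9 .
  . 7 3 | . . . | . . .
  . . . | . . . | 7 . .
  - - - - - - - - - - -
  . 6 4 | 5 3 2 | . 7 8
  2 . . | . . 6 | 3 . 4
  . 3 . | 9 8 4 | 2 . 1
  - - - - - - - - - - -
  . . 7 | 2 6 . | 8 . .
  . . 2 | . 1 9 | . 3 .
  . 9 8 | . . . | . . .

Step 1. [r5c8∈{5}] r5c8 has the single candidate 5. So r5c8=5.
Step 2. [r4c1∈{1,9}] row 4 places 1 nowhere but r4c1, so r4c1=1.
Step 3. [r8c4∈{4,7,8}] 8 has one home in row 8: r8c4, so r8c4=8.
Step 4. [r1c6∈{1,3,7,8}] in row 1, 8 fits only at r1c6, so r1c6=8.
Step 5. [r1c4∈{1,3,6,7}] 7 has one home in row 1: r1c4, so r1c4=7.
Step 6. [r9c6∈{3,5,7}] col 6 places 7 nowhere but r9c6. So r9c6=7.
Step 7. [r3c2∈{1,2,8}] col 2 places 2 nowhere but r3c2, so r3c2=2.
Step 8. [r6c8∈{6}] nothing but 6 survives at r6c8, so r6c8=6.
Step 9. [r8c2∈{5}] r8c2's peers cover all but 5. So r8c2=5.
Step 10. [r1c9∈{3,6}] row 1 places 3 nowhere but r1c9 ⇒ r1c9=3.
Step 11. [r5c4∈{1}] nothing but 1 survives at r5c4. So r5c4=1.
Step 12. [r8c9∈{6,7}] row 8 has a naked pair {4,6} at r8c1 and r8c7 ⇒ r8c9≠6.
Step 13. [r3c1∈{6,8,9}] the only places for 6 in box 7 are along col 1. So r3c1≠6.
Step 14. [r9c7∈{1,4,5,6}] the only places for 4 in box 8 are along row 9 ⇒ r9c7≠4.
Step 15. [r9c1∈{3,4,6}] the only places for 4 in box 8 are along row 9, so r9c1≠4.
Step 16. [r9c8∈{1,2,4}] 4 in box 8 is pinned to row 9. So r9c8≠4.
Step 17. [r7c2∈{1}] r7c2's peers cover all but 1, so r7c2=1.
Step 18. [r7c8∈{4}] nothing but 4 survives at r7c8, so r7c8=4.
Step 19. [r2c7∈{1,4,5,6}] 4 has one home in col 7: r2c7 ⇒ r2c7=4.
Step 20. [r9c7∈{1,5,6}] col 7 places 5 nowhere but r9c7 ⇒ r9c7=5.
Step 21. [r1c7∈{1,6}] r1c7 is the only open cell in col 7 admitting 1 ⇒ r1c7=1.
Step 22. [r7c6∈{3,5}] 5 has one home in row 7: r7c6 ⇒ r7c6=5.
Step 23. [r3c3∈{1,6,9}] col 3 places 1 nowhere but r3c3 ⇒ r3c3=1.
Step 24. [r9c4∈{3,4}] r9c4 is the only open cell in box 8 admitting 3 ⇒ r9c4=3.
Step 25. [r9c1∈{6}] nothing but 6 survives at r9c1. So r9c1=6.
Step 26. [r9c9∈{2}] nothing but 2 survives at r9c9 ⇒ r9c9=2.
Step 27. [r2c4∈{6}] r2c4 is down to just 6 ⇒ r2c4=6.
Step 28. [r3c8∈{8}] only 8 remains possible at r3c8 ⇒ r3c8=8.
Step 29. [r2c9∈{5}] only 5 remains possible at r2c9, so r2c9=5.
Step 30. [r3c1∈{9}] r3c1 has the single candidate 9, so r3c1=9.
Step 31. [r3c4∈{4}] r3c4 has the single candidate 4. So r3c4=4.
Step 32. [r3c6∈{3}] nothing but 3 survives at r3c6, so r3c6=3.
Step 33. [r3c9∈{6}] r3c9 is down to just 6, so r3c9=6.
Step 34. [r9c8∈{1}] r9c8 has the single candidate 1 ⇒ r9c8=1.
Step 35. [r6c3∈{5}] r6c3's peers cover all but 5, so r6c3=5.
Step 36. [r7c1∈{3}] only 3 remains possible at r7c1 ⇒ r7c1=3.
Step 37. [r6c1∈{7}] nothing but 7 survives at r6c1, so r6c1=7.
Step 38. [r2c6∈{1}] only 1 remains possible at r2c6. So r2c6=1.
Step 39. [r2c8∈{2}] r2c8 has the single candidate 2 ⇒ r2c8=2.
Step 40. [r4c7∈{9}] only 9 remains possible at r4c7. So r4c7=9.
Step 41. [r8c1∈{4}] only 4 remains possible at r8c1, so r8c1=4.
Step 42. [r2c1∈{8}] r2c1 has the single candidate 8. So r2c1=8.
Step 43. [r3c5∈{5}] nothing but 5 survives at r3c5, so r3c5=5.
Step 44. [r5c2∈{8}] r5c2 is down to just 8, so r5c2=8.
Step 45. [r9c5∈{4}] r9c5's peers cover all but 4, so r9c5=4.
Step 46. [r5c3∈{9}] r5c3's peers cover all but 9, so r5c3=9.
Step 47. [r7c9∈{9}] nothing but 9 survives at r7c9. So r7c9=9.
Step 48. [r1c3∈{6}] nothing but 6 survives at r1c3. So r1c3=6.
Step 49. [r2c5∈{9}] r2c5 is down to just 9. So r2c5=9.
Step 50. [r5c5∈{7}] r5c5 is down to just 7. So r5c5=7.
Step 51. [r8c9∈{7}] r8c9 has the single candidate 7 ⇒ r8c9=7.
Step 52. [r8c7∈{6}] r8c7 has the single candidate 6 ⇒ r8c7=6.

Answer: 5 4 6 7 2 8 1 9 3 / 8 7 3 6 9 1 4 2 5 / 9 2 1 4 5 3 7 8 6 / 1 6 4 5 3 2 9 7 8 / 2 8 9 1 7 6 3 5 4 / 7 3 5 9 8 4 2 6 1 / 3 1 7 2 6 5 8 4 9 / 4 5 2 8 1 9 6 3 7 / 6 9 8 3 4 7 5 1 2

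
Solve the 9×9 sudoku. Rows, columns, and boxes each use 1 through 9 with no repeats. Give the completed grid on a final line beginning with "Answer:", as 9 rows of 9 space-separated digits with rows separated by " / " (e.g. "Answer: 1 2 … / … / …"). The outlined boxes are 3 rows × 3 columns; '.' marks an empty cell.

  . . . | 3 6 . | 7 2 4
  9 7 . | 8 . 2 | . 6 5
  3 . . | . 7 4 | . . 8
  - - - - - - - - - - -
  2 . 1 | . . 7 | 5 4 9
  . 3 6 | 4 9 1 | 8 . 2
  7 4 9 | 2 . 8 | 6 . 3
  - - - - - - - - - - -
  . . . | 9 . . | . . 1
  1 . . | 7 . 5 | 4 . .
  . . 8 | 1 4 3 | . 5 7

Step 1. [r3c2∈{1,2,5,6}] across row 3, 6 lands solely at r3c2 ⇒ r3c2=6.
Step 2. [r1c3∈{5}] r1c3 is down to just 5, so r1c3=5.
Step 3. [r7c1∈{4,5,6}] 4 has one home in col 1: r7c1, so r7c1=4.
Step 4. [r3c3∈{2}] only 2 remains possible at r3c3, so r3c3=2.
Step 5. [r8c3∈{3}] r8c3's peers cover all but 3 ⇒ r8c3=3.
Step 6. [r2c7∈{1,3}] 3 has one home in row 2: r2c7. So r2c7=3.
Step 7. [r7c7∈{2}] only 2 remains possible at r7c7. So r7c7=2.
Step 8. [r9c7∈{9}] r9c7 is down to just 9, so r9c7=9.
Step 9. [r8c8∈{8}] r8c8 has the single candidate 8. So r8c8=8.
Step 10. [r9c2∈{2}] only 2 remains possible at r9c2, so r9c2=2.
Step 11. [r3c8∈{1,9}] 9 has one home in row 3: r3c8, so r3c8=9.
Step 12. [r1c2∈{1,8}] 1 has one home in row 1: r1c2 ⇒ r1c2=1.
Step 13. [r9c1∈{6}] only 6 remains possible at r9c1. So r9c1=6.
Step 14. [r3c4∈{5}] r3c4 has the single candidate 5. So r3c4=5.
Step 15. [r2c5∈{1}] r2c5's peers cover all but 1, so r2c5=1.
Step 16. [r4c5∈{3}] nothing but 3 survives at r4c5, so r4c5=3.
Step 17. [r3c7∈{1}] r3c7 is down to just 1. So r3c7=1.
Step 18. [r8c2∈{9}] r8c2 has the single candidate 9. So r8c2=9.
Step 19. [r2c3∈{4}] r2c3 is down to just 4 ⇒ r2c3=4.
Step 20. [r6c5∈{5}] only 5 remains possible at r6c5. So r6c5=5.
Step 21. [r6c8∈{1}] r6c8's peers cover all but 1 ⇒ r6c8=1.
Step 22. [r7c2∈{5}] nothing but 5 survives at r7c2. So r7c2=5.
Step 23. [r4c4∈{6}] only 6 remains possible at r4c4, so r4c4=6.
Step 24. [r1c6∈{9}] r1c6 is down to just 9. So r1c6=9.
Step 25. [r8c9∈{6}] r8c9's peers cover all but 6, so r8c9=6.
Step 26. [r7c6∈{6}] r7c6 is down to just 6. So r7c6=6.
Step 27. [r7c5∈{8}] nothing but 8 survives at r7c5 ⇒ r7c5=8.
Step 28. [r1c1∈{8}] r1c1 has the single candidate 8. So r1c1=8.
Step 29. [r5c8∈{7}] nothing but 7 survives at r5c8. So r5c8=7.
Step 30. [r8c5∈{2}] r8c5 has the single candidate 2. So r8c5=2.
Step 31. [r5c1∈{5}] only 5 remains possible at r5c1 ⇒ r5c1=5.
Step 32. [r7c3∈{7}] r7c3's peers cover all but 7, so r7c3=7.
Step 33. [r7c8∈{3}] r7c8 has the single candidate 3. So r7c8=3.
Step 34. [r4c2∈{8}] r4c2 is down to just 8. So r4c2=8.

Answer: 8 1 5 3 6 9 7 2 4 / 9 7 4 8 1 2 3 6 5 / 3 6 2 5 7 4 1 9 8 / 2 8 1 6 3 7 5 4 9 / 5 3 6 4 9 1 8 7 2 / 7 4 9 2 5 8 6 1 3 / 4 5 7 9 8 6 2 3 1 / 1 9 3 7 2 5 4 8 6 / 6 2 8 1 4 3 9 5 7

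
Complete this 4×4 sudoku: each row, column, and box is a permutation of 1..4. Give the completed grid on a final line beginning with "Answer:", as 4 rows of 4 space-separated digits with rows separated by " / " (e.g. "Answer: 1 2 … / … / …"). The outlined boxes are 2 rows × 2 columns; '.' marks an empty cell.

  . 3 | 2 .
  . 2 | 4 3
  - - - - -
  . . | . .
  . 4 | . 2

Step 1. [r3c2∈{1}] r3c2's peers cover all but 1 ⇒ r3c2=1.
Step 2. [r3c3∈{3}] nothing but 3 survives at r3c3 ⇒ r3c3=3.
Step 3. [r2c1∈{1}] r2c1 is down to just 1, so r2c1=1.
Step 4. [r3c1∈{2}] nothing but 2 survives at r3c1 ⇒ r3c1=2.
Step 5. [r1c4∈{1}] r1c4 is down to just 1. So r1c4=1.
Step 6. [r4c3∈{1}] r4c3 is down to just 1. So r4c3=1.
Step 7. [r4c1∈{3}] nothing but 3 survives at r4c1 ⇒ r4c1=3.
Step 8. [r1c1∈{4}] r1c1's peers cover all but 4, so r1c1=4.
Step 9. [r3c4∈{4}] r3c4 has the single candidate 4. So r3c4=4.

Answer: 4 3 2 1 / 1 2 4 3 / 2 1 3 4 / 3 4 1 2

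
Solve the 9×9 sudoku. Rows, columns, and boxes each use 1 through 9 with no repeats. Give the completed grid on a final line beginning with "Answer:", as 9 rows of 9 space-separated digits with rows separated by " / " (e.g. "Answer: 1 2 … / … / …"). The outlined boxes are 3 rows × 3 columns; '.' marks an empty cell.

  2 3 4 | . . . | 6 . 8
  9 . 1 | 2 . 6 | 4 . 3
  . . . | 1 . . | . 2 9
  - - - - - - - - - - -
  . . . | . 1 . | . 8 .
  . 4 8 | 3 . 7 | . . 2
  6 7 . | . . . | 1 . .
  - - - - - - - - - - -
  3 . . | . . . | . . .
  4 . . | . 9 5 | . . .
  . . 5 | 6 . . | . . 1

Step 1. [r4c1∈{5}] nothing but 5 survives at r4c1. So r4c1=5.
Step 2. [r4c9∈{4,6,7}] r4c9 is the only open cell in row 4 admitting 6, so r4c9=6.
Step 3. [r8c9∈{7}] r8c9 is down to just 7 ⇒ r8c9=7.
Step 4. [r8c4∈{8}] r8c4 has the single candidate 8 ⇒ r8c4=8.
Step 5. [r1c6∈{9}] r1c6 is down to just 9 ⇒ r1c6=9.
Step 6. [r4c7∈{3,7,9}] across row 4, 7 lands solely at r4c7. So r4c7=7.
Step 7. [r6c8∈{3,4,5,9}] box 6 places 3 nowhere but r6c8, so r6c8=3.
Step 8. [r3c7∈{5}] only 5 remains possible at r3c7, so r3c7=5.
Step 9. [r6c9∈{4,5}] r6c9 is the only open cell in box 6 admitting 4, so r6c9=4.
Step 10. [r8c8∈{6}] r8c8's peers cover all but 6, so r8c8=6.
Step 11. [r8c3∈{2}] r8c3 is down to just 2. So r8c3=2.
Step 12. [r6c3∈{9}] only 9 remains possible at r6c3. So r6c3=9.
Step 13. [r6c4∈{5}] r6c4's peers cover all but 5. So r6c4=5.
Step 14. [r1c4∈{7}] nothing but 7 survives at r1c4, so r1c4=7.
Step 15. [r7c4∈{4}] r7c4's peers cover all but 4. So r7c4=4.
Step 16. [r5c7∈{9}] nothing but 9 survives at r5c7, so r5c7=9.
Step 17. [r3c5∈{3,4,8}] r3c5 is the only open cell in col 5 admitting 4, so r3c5=4.
Step 18. [r9c5∈{2,3,7}] col 5 places 3 nowhere but r9c5 ⇒ r9c5=3.
Step 19. [r9c6∈{2}] r9c6 has the single candidate 2. So r9c6=2.
Step 20. [r9c1∈{7,8}] row 9 places 7 nowhere but r9c1 ⇒ r9c1=7.
Step 21. [r3c1∈{8}] only 8 remains possible at r3c1 ⇒ r3c1=8.
Step 22. [r9c7∈{8}] r9c7 is down to just 8, so r9c7=8.
Step 23. [r7c2∈{1,6,8,9}] 8 has one home in row 7: r7c2 ⇒ r7c2=8.
Step 24. [r2c5∈{5,8}] 8 has one home in row 2: r2c5 ⇒ r2c5=8.
Step 25. [r7c8∈{5,9}] across row 7, 9 lands solely at r7c8 ⇒ r7c8=9.
Step 26. [r3c3∈{6,7}] row 3 places 7 nowhere but r3c3, so r3c3=7.
Step 27. [r8c2∈{1}] r8c2's peers cover all but 1 ⇒ r8c2=1.
Step 28. [r4c3∈{3}] r4c3 is down to just 3, so r4c3=3.
Step 29. [r7c7∈{2}] r7c7's peers cover all but 2 ⇒ r7c7=2.
Step 30. [r7c9∈{5}] nothing but 5 survives at r7c9, so r7c9=5.
Step 31. [r5c5∈{6}] only 6 remains possible at r5c5 ⇒ r5c5=6.
Step 32. [r4c4∈{9}] nothing but 9 survives at r4c4 ⇒ r4c4=9.
Step 33. [r4c2∈{2}] r4c2 is down to just 2 ⇒ r4c2=2.
Step 34. [r7c5∈{7}] r7c5 is down to just 7. So r7c5=7.
Step 35. [r7c3∈{6}] r7c3's peers cover all but 6. So r7c3=6.
Step 36. [r5c1∈{1}] r5c1 has the single candidate 1 ⇒ r5c1=1.
Step 37. [r9c8∈{4}] r9c8 has the single candidate 4, so r9c8=4.
Step 38. [r3c6∈{3}] only 3 remains possible at r3c6 ⇒ r3c6=3.
Step 39. [r5c8∈{5}] nothing but 5 survives at r5c8, so r5c8=5.
Step 40. [r1c5∈{5}] r1c5 has the single candidate 5. So r1c5=5.
Step 41. [r3c2∈{6}] only 6 remains possible at r3c2. So r3c2=6.
Step 42. [r1c8∈{1}] r1c8 is down to just 1 ⇒ r1c8=1.
Step 43. [r2c8∈{7}] r2c8 is down to just 7, so r2c8=7.
Step 44. [r6c5∈{2}] r6c5's peers cover all but 2, so r6c5=2.
Step 45. [r7c6∈{1}] r7c6 is down to just 1, so r7c6=1.
Step 46. [r2c2∈{5}] r2c2 has the single candidate 5. So r2c2=5.
Step 47. [r4c6∈{4}] r4c6's peers cover all but 4. So r4c6=4.
Step 48. [r8c7∈{3}] r8c7's peers cover all but 3. So r8c7=3.
Step 49. [r6c6∈{8}] nothing but 8 survives at r6c6. So r6c6=8.
Step 50. [r9c2∈{9}] r9c2 is down to just 9. So r9c2=9.

Answer: 2 3 4 7 5 9 6 1 8 / 9 5 1 2 8 6 4 7 3 / 8 6 7 1 4 3 5 2 9 / 5 2 3 9 1 4 7 8 6 / 1 4 8 3 6 7 9 5 2 / 6 7 9 5 2 8 1 3 4 / 3 8 6 4 7 1 2 9 5 / 4 1 2 8 9 5 3 6 7 / 7 9 5 6 3 2 8 4 1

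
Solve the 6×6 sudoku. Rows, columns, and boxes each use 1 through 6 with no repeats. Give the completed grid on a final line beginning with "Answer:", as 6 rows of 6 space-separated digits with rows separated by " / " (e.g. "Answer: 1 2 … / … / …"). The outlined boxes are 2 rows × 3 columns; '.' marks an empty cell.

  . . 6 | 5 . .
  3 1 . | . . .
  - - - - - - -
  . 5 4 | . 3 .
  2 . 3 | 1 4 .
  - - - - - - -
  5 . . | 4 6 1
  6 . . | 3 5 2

Step 1. [r3c6∈{6}] only 6 remains possible at r3c6, so r3c6=6.
Step 2. [r2c5∈{2}] only 2 remains possible at r2c5, so r2c5=2.
Step 3. [r1c2∈{2,4}] across row 1, 2 lands solely at r1c2, so r1c2=2.
Step 4. [r2c6∈{4}] r2c6 is down to just 4 ⇒ r2c6=4.
Step 5. [r4c2∈{6}] r4c2 has the single candidate 6 ⇒ r4c2=6.
Step 6. [r1c1∈{4}] only 4 remains possible at r1c1 ⇒ r1c1=4.
Step 7. [r3c4∈{2}] only 2 remains possible at r3c4, so r3c4=2.
Step 8. [r2c3∈{5}] nothing but 5 survives at r2c3. So r2c3=5.
Step 9. [r4c6∈{5}] nothing but 5 survives at r4c6, so r4c6=5.
Step 10. [r5c2∈{3}] only 3 remains possible at r5c2. So r5c2=3.
Step 11. [r5c3∈{2}] r5c3's peers cover all but 2, so r5c3=2.
Step 12. [r6c3∈{1}] r6c3's peers cover all but 1, so r6c3=1.
Step 13. [r3c1∈{1}] only 1 remains possible at r3c1. So r3c1=1.
Step 14. [r1c6∈{3}] nothing but 3 survives at r1c6 ⇒ r1c6=3.
Step 15. [r6c2∈{4}] r6c2 has the single candidate 4, so r6c2=4.
Step 16. [r1c5∈{1}] r1c5's peers cover all but 1 ⇒ r1c5=1.
Step 17. [r2c4∈{6}] nothing but 6 survives at r2c4, so r2c4=6.

Answer: 4 2 6 5 1 3 / 3 1 5 6 2 4 / 1 5 4 2 3 6 / 2 6 3 1 4 5 / 5 3 2 4 6 1 / 6 4 1 3 5 2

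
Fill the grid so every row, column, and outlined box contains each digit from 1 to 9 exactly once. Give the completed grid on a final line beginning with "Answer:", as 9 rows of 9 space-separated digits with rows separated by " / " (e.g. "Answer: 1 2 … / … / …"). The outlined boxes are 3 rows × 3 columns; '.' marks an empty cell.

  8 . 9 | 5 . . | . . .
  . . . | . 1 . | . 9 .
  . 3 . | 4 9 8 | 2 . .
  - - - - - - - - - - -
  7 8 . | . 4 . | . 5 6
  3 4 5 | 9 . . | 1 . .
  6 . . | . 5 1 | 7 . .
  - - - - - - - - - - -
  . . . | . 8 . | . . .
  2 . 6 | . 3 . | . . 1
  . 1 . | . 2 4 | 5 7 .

Step 1. [r6c3∈{2}] nothing but 2 survives at r6c3. So r6c3=2.
Step 2. [r3c8∈{1,6}] in row 3, 6 fits only at r3c8, so r3c8=6.
Step 3. [r8c4∈{7}] only 7 remains possible at r8c4 ⇒ r8c4=7.
Step 4. [r7c7∈{3,4,6,9}] col 7 places 6 nowhere but r7c7 ⇒ r7c7=6.
Step 5. [r9c1∈{9}] nothing but 9 survives at r9c1, so r9c1=9.
Step 6. [r8c2∈{5}] r8c2 has the single candidate 5, so r8c2=5.
Step 7. [r7c1∈{4}] r7c1's peers cover all but 4. So r7c1=4.
Step 8. [r7c2∈{7}] only 7 remains possible at r7c2, so r7c2=7.
Step 9. [r4c7∈{3,9}] in row 4, 9 fits only at r4c7. So r4c7=9.
Step 10. [r6c4∈{3,8}] in col 4, 8 fits only at r6c4. So r6c4=8.
Step 11. [r7c3∈{3}] r7c3's peers cover all but 3, so r7c3=3.
Step 12. [r9c9∈{3,8}] r9c9 is the only open cell in row 9 admitting 3. So r9c9=3.
Step 13. [r2c3∈{4,7}] col 3 places 4 nowhere but r2c3. So r2c3=4.
Step 14. [r7c9∈{2,9}] 9 has one home in col 9: r7c9. So r7c9=9.
Step 15. [r5c9∈{2,8}] col 9 places 2 nowhere but r5c9 ⇒ r5c9=2.
Step 16. [r2c9∈{5,7,8}] in col 9, 8 fits only at r2c9. So r2c9=8.
Step 17. [r2c6∈{2,3,6,7}] in row 2, 7 fits only at r2c6. So r2c6=7.
Step 18. [r1c5∈{6}] nothing but 6 survives at r1c5 ⇒ r1c5=6.
Step 19. [r2c7∈{3}] r2c7 has the single candidate 3, so r2c7=3.
Step 20. [r2c4∈{2}] only 2 remains possible at r2c4, so r2c4=2.
Step 21. [r1c7∈{4}] nothing but 4 survives at r1c7 ⇒ r1c7=4.
Step 22. [r3c1∈{1,5}] in col 1, 1 fits only at r3c1 ⇒ r3c1=1.
Step 23. [r8c8∈{4,8}] across row 8, 4 lands solely at r8c8. So r8c8=4.
Step 24. [r4c4∈{3}] r4c4 has the single candidate 3 ⇒ r4c4=3.
Step 25. [r3c3∈{7}] nothing but 7 survives at r3c3 ⇒ r3c3=7.
Step 26. [r7c8∈{2}] r7c8 has the single candidate 2 ⇒ r7c8=2.
Step 27. [r6c9∈{4}] only 4 remains possible at r6c9 ⇒ r6c9=4.
Step 28. [r7c6∈{5}] only 5 remains possible at r7c6. So r7c6=5.
Step 29. [r7c4∈{1}] r7c4 is down to just 1, so r7c4=1.
Step 30. [r1c2∈{2}] only 2 remains possible at r1c2, so r1c2=2.
Step 31. [r3c9∈{5}] r3c9 is down to just 5. So r3c9=5.
Step 32. [r8c6∈{9}] nothing but 9 survives at r8c6, so r8c6=9.
Step 33. [r5c5∈{7}] r5c5's peers cover all but 7 ⇒ r5c5=7.
Step 34. [r2c1∈{5}] r2c1 has the single candidate 5, so r2c1=5.
Step 35. [r1c8∈{1}] r1c8 has the single candidate 1. So r1c8=1.
Step 36. [r2c2∈{6}] r2c2's peers cover all but 6 ⇒ r2c2=6.
Step 37. [r5c6∈{6}] r5c6's peers cover all but 6 ⇒ r5c6=6.
Step 38. [r5c8∈{8}] r5c8 has the single candidate 8. So r5c8=8.
Step 39. [r9c4∈{6}] r9c4 has the single candidate 6, so r9c4=6.
Step 40. [r4c3∈{1}] nothing but 1 survives at r4c3. So r4c3=1.
Step 41. [r9c3∈{8}] only 8 remains possible at r9c3, so r9c3=8.
Step 42. [r8c7∈{8}] r8c7 has the single candidate 8, so r8c7=8.
Step 43. [r6c8∈{3}] only 3 remains possible at r6c8 ⇒ r6c8=3.
Step 44. [r1c9∈{7}] only 7 remains possible at r1c9 ⇒ r1c9=7.
Step 45. [r4c6∈{2}] only 2 remains possible at r4c6. So r4c6=2.
Step 46. [r1c6∈{3}] r1c6's peers cover all but 3 ⇒ r1c6=3.
Step 47. [r6c2∈{9}] r6c2 is down to just 9 ⇒ r6c2=9.

Answer: 8 2 9 5 6 3 4 1 7 / 5 6 4 2 1 7 3 9 8 / 1 3 7 4 9 8 2 6 5 / 7 8 1 3 4 2 9 5 6 / 3 4 5 9 7 6 1 8 2 / 6 9 2 8 5 1 7 3 4 / 4 7 3 1 8 5 6 2 9 / 2 5 6 7 3 9 8 4 1 / 9 1 8 6 2 4 5 7 3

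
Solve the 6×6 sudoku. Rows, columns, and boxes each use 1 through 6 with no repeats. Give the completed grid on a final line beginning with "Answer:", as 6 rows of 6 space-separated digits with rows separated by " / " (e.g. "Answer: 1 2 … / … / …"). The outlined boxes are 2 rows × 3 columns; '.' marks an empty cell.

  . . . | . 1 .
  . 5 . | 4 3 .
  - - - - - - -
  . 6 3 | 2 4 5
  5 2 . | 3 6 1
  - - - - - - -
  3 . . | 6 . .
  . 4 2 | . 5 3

Step 1. [r6c1∈{1,6}] in row 6, 6 fits only at r6c1, so r6c1=6.
Step 2. [r1c1∈{2,4}] 4 has one home in col 1: r1c1. So r1c1=4.
Step 3. [r1c6∈{2,6}] in row 1, 2 fits only at r1c6, so r1c6=2.
Step 4. [r2c6∈{6}] r2c6's peers cover all but 6. So r2c6=6.
Step 5. [r2c3∈{1}] only 1 remains possible at r2c3, so r2c3=1.
Step 6. [r6c4∈{1}] only 1 remains possible at r6c4 ⇒ r6c4=1.
Step 7. [r5c5∈{2}] r5c5 is down to just 2, so r5c5=2.
Step 8. [r4c3∈{4}] r4c3 has the single candidate 4. So r4c3=4.
Step 9. [r1c4∈{5}] only 5 remains possible at r1c4 ⇒ r1c4=5.
Step 10. [r5c2∈{1}] r5c2 is down to just 1 ⇒ r5c2=1.
Step 11. [r2c1∈{2}] r2c1 has the single candidate 2. So r2c1=2.
Step 12. [r1c3∈{6}] only 6 remains possible at r1c3 ⇒ r1c3=6.
Step 13. [r3c1∈{1}] nothing but 1 survives at r3c1, so r3c1=1.
Step 14. [r1c2∈{3}] r1c2's peers cover all but 3 ⇒ r1c2=3.
Step 15. [r5c6∈{4}] r5c6's peers cover all but 4, so r5c6=4.
Step 16. [r5c3∈{5}] r5c3 is down to just 5 ⇒ r5c3=5.

Answer: 4 3 6 5 1 2 / 2 5 1 4 3 6 / 1 6 3 2 4 5 / 5 2 4 3 6 1 / 3 1 5 6 2 4 / 6 4 2 1 5 3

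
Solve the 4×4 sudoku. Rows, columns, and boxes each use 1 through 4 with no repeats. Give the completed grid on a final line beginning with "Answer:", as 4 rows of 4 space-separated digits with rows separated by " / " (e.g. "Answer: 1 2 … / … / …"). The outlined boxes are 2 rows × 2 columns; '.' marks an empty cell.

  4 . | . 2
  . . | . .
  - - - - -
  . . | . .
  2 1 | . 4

Step 1. [r1c2∈{3}] r1c2 has the single candidate 3, so r1c2=3.
Step 2. [r4c3∈{3}] nothing but 3 survives at r4c3 ⇒ r4c3=3.
Step 3. [r1c3∈{1}] r1c3's peers cover all but 1, so r1c3=1.
Step 4. [r2c4∈{3}] r2c4 has the single candidate 3. So r2c4=3.
Step 5. [r2c1∈{1}] r2c1 is down to just 1, so r2c1=1.
Step 6. [r2c3∈{4}] r2c3 is down to just 4. So r2c3=4.
Step 7. [r3c4∈{1}] r3c4 has the single candidate 1 ⇒ r3c4=1.
Step 8. [r3c2∈{4}] r3c2's peers cover all but 4. So r3c2=4.
Step 9. [r3c1∈{3}] r3c1 is down to just 3 ⇒ r3c1=3.
Step 10. [r3c3∈{2}] r3c3 has the single candidate 2. So r3c3=2.
Step 11. [r2c2∈{2}] nothing but 2 survives at r2c2, so r2c2=2.

Answer: 4 3 1 2 / 1 2 4 3 / 3 4 2 1 / 2 1 3 4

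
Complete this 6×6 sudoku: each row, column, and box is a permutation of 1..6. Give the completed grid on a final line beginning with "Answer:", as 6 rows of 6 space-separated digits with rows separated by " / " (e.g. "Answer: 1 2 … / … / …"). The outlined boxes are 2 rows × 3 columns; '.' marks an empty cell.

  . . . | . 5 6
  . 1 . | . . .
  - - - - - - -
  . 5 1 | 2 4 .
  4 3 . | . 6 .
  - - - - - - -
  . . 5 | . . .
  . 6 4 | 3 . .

Step 1. [r5c2∈{2}] r5c2 is down to just 2, so r5c2=2.
Step 2. [r5c5∈{1}] r5c5 has the single candidate 1, so r5c5=1.
Step 3. [r2c5∈{2,3}] col 5 places 3 nowhere but r2c5, so r2c5=3.
Step 4. [r2c6∈{2,4}] across box 2, 2 lands solely at r2c6. So r2c6=2.
Step 5. [r1c3∈{2,3}] across col 3, 3 lands solely at r1c3, so r1c3=3.
Step 6. [r2c4∈{4}] r2c4 is down to just 4. So r2c4=4.
Step 7. [r4c6∈{1,5}] r4c6 is the only open cell in col 6 admitting 1 ⇒ r4c6=1.
Step 8. [r2c3∈{6}] r2c3 is down to just 6. So r2c3=6.
Step 9. [r6c5∈{2}] r6c5 has the single candidate 2. So r6c5=2.
Step 10. [r5c4∈{6}] r5c4 has the single candidate 6. So r5c4=6.
Step 11. [r6c1∈{1}] r6c1 is down to just 1. So r6c1=1.
Step 12. [r4c3∈{2}] only 2 remains possible at r4c3, so r4c3=2.
Step 13. [r2c1∈{5}] only 5 remains possible at r2c1, so r2c1=5.
Step 14. [r5c1∈{3}] r5c1 is down to just 3. So r5c1=3.
Step 15. [r3c1∈{6}] r3c1's peers cover all but 6, so r3c1=6.
Step 16. [r5c6∈{4}] r5c6 is down to just 4, so r5c6=4.
Step 17. [r3c6∈{3}] r3c6 is down to just 3 ⇒ r3c6=3.
Step 18. [r6c6∈{5}] only 5 remains possible at r6c6, so r6c6=5.
Step 19. [r1c2∈{4}] nothing but 4 survives at r1c2. So r1c2=4.
Step 20. [r1c1∈{2}] nothing but 2 survives at r1c1. So r1c1=2.
Step 21. [r1c4∈{1}] r1c4's peers cover all but 1 ⇒ r1c4=1.
Step 22. [r4c4∈{5}] nothing but 5 survives at r4c4, so r4c4=5.

Answer: 2 4 3 1 5 6 / 5 1 6 4 3 2 / 6 5 1 2 4 3 / 4 3 2 5 6 1 / 3 2 5 6 1 4 / 1 6 4 3 2 5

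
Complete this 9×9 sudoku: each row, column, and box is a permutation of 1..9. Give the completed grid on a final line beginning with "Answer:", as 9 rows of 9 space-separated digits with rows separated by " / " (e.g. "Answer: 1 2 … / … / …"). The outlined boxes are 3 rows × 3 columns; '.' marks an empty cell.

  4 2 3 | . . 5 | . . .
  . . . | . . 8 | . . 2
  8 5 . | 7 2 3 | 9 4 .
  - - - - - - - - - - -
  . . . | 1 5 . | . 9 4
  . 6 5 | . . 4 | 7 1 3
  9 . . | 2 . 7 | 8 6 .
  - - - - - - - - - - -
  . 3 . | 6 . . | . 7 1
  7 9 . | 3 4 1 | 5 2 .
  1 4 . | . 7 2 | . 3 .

Step 1. [r3c9∈{6}] r3c9 has the single candidate 6, so r3c9=6.
Step 2. [r1c4∈{9}] r1c4's peers cover all but 9 ⇒ r1c4=9.
Step 3. [r5c1∈{2}] nothing but 2 survives at r5c1. So r5c1=2.
Step 4. [r8c3∈{6,8}] row 8 places 6 nowhere but r8c3, so r8c3=6.
Step 5. [r9c3∈{8}] r9c3 has the single candidate 8. So r9c3=8.
Step 6. [r3c3∈{1}] r3c3 is down to just 1. So r3c3=1.
Step 7. [r1c5∈{1,6}] in row 1, 6 fits only at r1c5. So r1c5=6.
Step 8. [r5c5∈{8,9}] row 5 places 9 nowhere but r5c5 ⇒ r5c5=9.
Step 9. [r4c3∈{7}] only 7 remains possible at r4c3. So r4c3=7.
Step 10. [r1c7∈{1}] only 1 remains possible at r1c7. So r1c7=1.
Step 11. [r8c9∈{8}] r8c9's peers cover all but 8 ⇒ r8c9=8.
Step 12. [r7c3∈{2}] nothing but 2 survives at r7c3. So r7c3=2.
Step 13. [r5c4∈{8}] r5c4 is down to just 8. So r5c4=8.
Step 14. [r6c5∈{3}] nothing but 3 survives at r6c5, so r6c5=3.
Step 15. [r4c1∈{3}] r4c1's peers cover all but 3, so r4c1=3.
Step 16. [r2c7∈{3}] only 3 remains possible at r2c7 ⇒ r2c7=3.
Step 17. [r4c7∈{2}] nothing but 2 survives at r4c7, so r4c7=2.
Step 18. [r4c2∈{8}] r4c2 is down to just 8 ⇒ r4c2=8.
Step 19. [r6c2∈{1}] r6c2's peers cover all but 1, so r6c2=1.
Step 20. [r7c5∈{8}] nothing but 8 survives at r7c5, so r7c5=8.
Step 21. [r2c3∈{9}] r2c3 is down to just 9 ⇒ r2c3=9.
Step 22. [r7c6∈{9}] r7c6's peers cover all but 9. So r7c6=9.
Step 23. [r7c7∈{4}] r7c7 has the single candidate 4, so r7c7=4.
Step 24. [r2c4∈{4}] r2c4 has the single candidate 4. So r2c4=4.
Step 25. [r1c8∈{8}] nothing but 8 survives at r1c8. So r1c8=8.
Step 26. [r9c9∈{9}] r9c9 has the single candidate 9, so r9c9=9.
Step 27. [r7c1∈{5}] nothing but 5 survives at r7c1, so r7c1=5.
Step 28. [r9c4∈{5}] only 5 remains possible at r9c4 ⇒ r9c4=5.
Step 29. [r6c3∈{4}] r6c3 has the single candidate 4, so r6c3=4.
Step 30. [r1c9∈{7}] r1c9's peers cover all but 7 ⇒ r1c9=7.
Step 31. [r2c1∈{6}] r2c1 is down to just 6, so r2c1=6.
Step 32. [r2c8∈{5}] r2c8 has the single candidate 5. So r2c8=5.
Step 33. [r6c9∈{5}] r6c9's peers cover all but 5 ⇒ r6c9=5.
Step 34. [r2c5∈{1}] r2c5 has the single candidate 1 ⇒ r2c5=1.
Step 35. [r2c2∈{7}] r2c2's peers cover all but 7. So r2c2=7.
Step 36. [r4c6∈{6}] r4c6 has the single candidate 6. So r4c6=6.
Step 37. [r9c7∈{6}] nothing but 6 survives at r9c7, so r9c7=6.

Answer: 4 2 3 9 6 5 1 8 7 / 6 7 9 4 1 8 3 5 2 / 8 5 1 7 2 3 9 4 6 / 3 8 7 1 5 6 2 9 4 / 2 6 5 8 9 4 7 1 3 / 9 1 4 2 3 7 8 6 5 / 5 3 2 6 8 9 4 7 1 / 7 9 6 3 4 1 5 2 8 / 1 4 8 5 7 2 6 3 9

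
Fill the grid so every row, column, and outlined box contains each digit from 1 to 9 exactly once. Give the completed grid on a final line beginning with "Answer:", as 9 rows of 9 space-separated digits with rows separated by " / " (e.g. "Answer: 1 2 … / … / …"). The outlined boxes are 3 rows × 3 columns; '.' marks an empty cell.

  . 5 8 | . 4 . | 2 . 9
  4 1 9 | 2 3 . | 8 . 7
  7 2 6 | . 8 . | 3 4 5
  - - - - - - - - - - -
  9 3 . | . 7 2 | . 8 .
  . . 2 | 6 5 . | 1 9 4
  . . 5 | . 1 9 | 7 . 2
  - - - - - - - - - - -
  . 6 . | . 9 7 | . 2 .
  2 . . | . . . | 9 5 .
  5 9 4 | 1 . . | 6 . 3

Step 1. [r5c1∈{8}] nothing but 8 survives at r5c1. So r5c1=8.
Step 2. [r8c6∈{3,4,6,8}] r8c6 is the only open cell in col 6 admitting 4. So r8c6=4.
Step 3. [r7c1∈{1,3}] in col 1, 1 fits only at r7c1, so r7c1=1.
Step 4. [r6c4∈{3,4,8}] 8 has one home in row 6: r6c4 ⇒ r6c4=8.
Step 5. [r2c8∈{6}] r2c8 is down to just 6 ⇒ r2c8=6.
Step 6. [r8c3∈{3,7}] col 3 places 7 nowhere but r8c3. So r8c3=7.
Step 7. [r7c4∈{3,5}] row 7 places 5 nowhere but r7c4 ⇒ r7c4=5.
Step 8. [r7c9∈{8}] only 8 remains possible at r7c9 ⇒ r7c9=8.
Step 9. [r1c6∈{1,6}] 6 has one home in row 1: r1c6, so r1c6=6.
Step 10. [r7c7∈{4}] nothing but 4 survives at r7c7, so r7c7=4.
Step 11. [r4c4∈{4}] nothing but 4 survives at r4c4. So r4c4=4.
Step 12. [r8c9∈{1}] only 1 remains possible at r8c9, so r8c9=1.
Step 13. [r4c3∈{1}] only 1 remains possible at r4c3, so r4c3=1.
Step 14. [r5c6∈{3}] r5c6 has the single candidate 3 ⇒ r5c6=3.
Step 15. [r9c6∈{8}] only 8 remains possible at r9c6. So r9c6=8.
Step 16. [r6c1∈{6}] nothing but 6 survives at r6c1 ⇒ r6c1=6.
Step 17. [r7c3∈{3}] r7c3 is down to just 3. So r7c3=3.
Step 18. [r5c2∈{7}] only 7 remains possible at r5c2 ⇒ r5c2=7.
Step 19. [r1c8∈{1}] r1c8 is down to just 1, so r1c8=1.
Step 20. [r4c9∈{6}] only 6 remains possible at r4c9. So r4c9=6.
Step 21. [r8c5∈{6}] r8c5 has the single candidate 6, so r8c5=6.
Step 22. [r6c2∈{4}] r6c2 has the single candidate 4, so r6c2=4.
Step 23. [r9c5∈{2}] nothing but 2 survives at r9c5. So r9c5=2.
Step 24. [r3c4∈{9}] r3c4's peers cover all but 9, so r3c4=9.
Step 25. [r1c4∈{7}] nothing but 7 survives at r1c4, so r1c4=7.
Step 26. [r4c7∈{5}] r4c7 is down to just 5 ⇒ r4c7=5.
Step 27. [r6c8∈{3}] nothing but 3 survives at r6c8. So r6c8=3.
Step 28. [r8c2∈{8}] r8c2's peers cover all but 8, so r8c2=8.
Step 29. [r9c8∈{7}] nothing but 7 survives at r9c8, so r9c8=7.
Step 30. [r2c6∈{5}] r2c6 has the single candidate 5 ⇒ r2c6=5.
Step 31. [r1c1∈{3}] r1c1's peers cover all but 3 ⇒ r1c1=3.
Step 32. [r3c6∈{1}] r3c6's peers cover all but 1, so r3c6=1.
Step 33. [r8c4∈{3}] nothing but 3 survives at r8c4 ⇒ r8c4=3.

Answer: 3 5 8 7 4 6 2 1 9 / 4 1 9 2 3 5 8 6 7 / 7 2 6 9 8 1 3 4 5 / 9 3 1 4 7 2 5 8 6 / 8 7 2 6 5 3 1 9 4 / 6 4 5 8 1 9 7 3 2 / 1 6 3 5 9 7 4 2 8 / 2 8 7 3 6 4 9 5 1 / 5 9 4 1 2 8 6 7 3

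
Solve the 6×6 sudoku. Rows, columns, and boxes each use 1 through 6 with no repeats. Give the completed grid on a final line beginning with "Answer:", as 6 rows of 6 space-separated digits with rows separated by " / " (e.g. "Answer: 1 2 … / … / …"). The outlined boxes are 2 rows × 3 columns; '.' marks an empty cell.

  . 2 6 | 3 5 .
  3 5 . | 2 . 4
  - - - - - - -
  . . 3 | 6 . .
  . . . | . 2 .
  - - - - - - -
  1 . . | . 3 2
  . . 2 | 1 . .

Step 1. [r5c2∈{4,6}] r5c2 is the only open cell in row 5 admitting 6 ⇒ r5c2=6.
Step 2. [r1c1∈{4}] only 4 remains possible at r1c1, so r1c1=4.
Step 3. [r6c1∈{5}] nothing but 5 survives at r6c1, so r6c1=5.
Step 4. [r4c3∈{1,4,5}] in col 3, 5 fits only at r4c3 ⇒ r4c3=5.
Step 5. [r1c6∈{1}] nothing but 1 survives at r1c6 ⇒ r1c6=1.
Step 6. [r4c4∈{4}] r4c4 is down to just 4. So r4c4=4.
Step 7. [r6c5∈{4,6}] col 5 places 4 nowhere but r6c5, so r6c5=4.
Step 8. [r3c5∈{1}] only 1 remains possible at r3c5. So r3c5=1.
Step 9. [r4c2∈{1}] nothing but 1 survives at r4c2. So r4c2=1.
Step 10. [r4c1∈{6}] r4c1's peers cover all but 6, so r4c1=6.
Step 11. [r2c3∈{1}] r2c3 has the single candidate 1. So r2c3=1.
Step 12. [r3c2∈{4}] only 4 remains possible at r3c2 ⇒ r3c2=4.
Step 13. [r6c6∈{6}] r6c6's peers cover all but 6, so r6c6=6.
Step 14. [r3c6∈{5}] r3c6's peers cover all but 5 ⇒ r3c6=5.
Step 15. [r4c6∈{3}] r4c6 has the single candidate 3 ⇒ r4c6=3.
Step 16. [r5c3∈{4}] r5c3's peers cover all but 4 ⇒ r5c3=4.
Step 17. [r6c2∈{3}] only 3 remains possible at r6c2, so r6c2=3.
Step 18. [r3c1∈{2}] r3c1's peers cover all but 2 ⇒ r3c1=2.
Step 19. [r2c5∈{6}] only 6 remains possible at r2c5, so r2c5=6.
Step 20. [r5c4∈{5}] r5c4 is down to just 5, so r5c4=5.

Answer: 4 2 6 3 5 1 / 3 5 1 2 6 4 / 2 4 3 6 1 5 / 6 1 5 4 2 3 / 1 6 4 5 3 2 / 5 3 2 1 4 6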